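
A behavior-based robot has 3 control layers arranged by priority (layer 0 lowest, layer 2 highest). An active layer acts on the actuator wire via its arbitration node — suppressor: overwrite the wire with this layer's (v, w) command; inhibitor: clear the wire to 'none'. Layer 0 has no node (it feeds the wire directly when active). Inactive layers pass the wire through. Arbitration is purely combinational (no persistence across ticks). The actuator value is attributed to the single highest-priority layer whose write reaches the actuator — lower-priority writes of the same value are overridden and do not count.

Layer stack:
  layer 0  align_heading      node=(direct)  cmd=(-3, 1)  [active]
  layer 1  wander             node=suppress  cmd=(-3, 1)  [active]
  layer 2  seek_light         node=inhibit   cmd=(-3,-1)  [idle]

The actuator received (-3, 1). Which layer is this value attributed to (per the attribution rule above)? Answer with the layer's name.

wander

[0] align_heading on; wire := (-3, 1)
[1] wander on (suppress); wire := (-3, 1)
[2] seek_light off; pass (-3, 1)
output (-3, 1)
last writer: layer 1 = wander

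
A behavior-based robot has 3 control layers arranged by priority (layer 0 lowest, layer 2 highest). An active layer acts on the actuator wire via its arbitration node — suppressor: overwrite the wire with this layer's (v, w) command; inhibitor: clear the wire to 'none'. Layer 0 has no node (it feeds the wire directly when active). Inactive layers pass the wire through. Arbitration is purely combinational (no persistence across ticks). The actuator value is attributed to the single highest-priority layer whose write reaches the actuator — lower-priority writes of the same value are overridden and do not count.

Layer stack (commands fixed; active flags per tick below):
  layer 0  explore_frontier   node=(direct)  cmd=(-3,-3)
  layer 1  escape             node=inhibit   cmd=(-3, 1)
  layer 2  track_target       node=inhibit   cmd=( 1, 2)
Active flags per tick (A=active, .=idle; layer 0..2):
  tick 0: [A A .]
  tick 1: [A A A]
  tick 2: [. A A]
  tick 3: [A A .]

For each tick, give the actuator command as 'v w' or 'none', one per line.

tick 0:
  L0 explore_frontier: active, feeds wire = (-3, -3)
  L1 escape: active, inhibitor → wire = none
  L2 track_target: idle → wire stays none
  actuator = none
tick 1:
  L0 explore_frontier: active, feeds wire = (-3, -3)
  L1 escape: active, inhibitor → wire = none
  L2 track_target: active, inhibitor → wire = none
  actuator = none
tick 2:
  L0 explore_frontier: idle → wire = none
  L1 escape: active, inhibitor → wire = none
  L2 track_target: active, inhibitor → wire = none
  actuator = none
tick 3:
  L0 explore_frontier: active, feeds wire = (-3, -3)
  L1 escape: active, inhibitor → wire = none
  L2 track_target: idle → wire stays none
  actuator = none

none
none
none
none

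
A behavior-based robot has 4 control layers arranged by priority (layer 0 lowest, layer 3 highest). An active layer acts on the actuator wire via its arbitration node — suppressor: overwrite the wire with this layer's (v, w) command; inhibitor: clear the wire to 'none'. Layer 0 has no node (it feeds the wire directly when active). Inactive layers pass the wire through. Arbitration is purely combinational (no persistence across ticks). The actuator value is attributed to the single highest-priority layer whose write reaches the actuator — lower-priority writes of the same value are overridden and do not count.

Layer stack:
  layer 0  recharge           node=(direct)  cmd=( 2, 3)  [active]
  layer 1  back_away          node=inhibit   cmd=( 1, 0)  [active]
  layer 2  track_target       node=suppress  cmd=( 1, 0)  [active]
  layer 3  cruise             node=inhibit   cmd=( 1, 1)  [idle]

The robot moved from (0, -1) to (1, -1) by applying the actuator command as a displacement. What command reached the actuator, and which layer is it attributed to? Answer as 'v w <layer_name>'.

displacement = (1, -1) − (0, -1) = (1, 0)
[0] recharge on; wire := (2, 3)
[1] back_away on (inhibit); wire := none
[2] track_target on (suppress); wire := (1, 0)
[3] cruise off; pass (1, 0)
output (1, 0) — from layer 2 (track_target)

1 0 track_target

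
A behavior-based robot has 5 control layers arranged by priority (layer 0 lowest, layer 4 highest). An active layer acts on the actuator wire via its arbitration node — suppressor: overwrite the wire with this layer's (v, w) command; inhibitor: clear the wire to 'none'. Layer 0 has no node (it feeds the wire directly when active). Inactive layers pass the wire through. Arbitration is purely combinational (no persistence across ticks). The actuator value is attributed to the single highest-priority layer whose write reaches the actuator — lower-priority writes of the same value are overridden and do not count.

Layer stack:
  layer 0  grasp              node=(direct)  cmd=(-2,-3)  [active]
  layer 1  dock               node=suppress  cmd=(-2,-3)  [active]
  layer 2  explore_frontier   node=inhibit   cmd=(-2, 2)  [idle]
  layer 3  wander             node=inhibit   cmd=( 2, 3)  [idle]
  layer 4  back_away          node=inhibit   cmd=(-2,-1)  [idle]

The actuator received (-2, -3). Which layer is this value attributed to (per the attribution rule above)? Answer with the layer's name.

layer 0 (grasp) active — direct: (-2, -3)
layer 1 (dock) active — suppresses: (-2, -3)
layer 2 (explore_frontier) idle — unchanged: (-2, -3)
layer 3 (wander) idle — unchanged: (-2, -3)
layer 4 (back_away) idle — unchanged: (-2, -3)
→ actuator (-2, -3)
last writer: layer 1 = dock

dock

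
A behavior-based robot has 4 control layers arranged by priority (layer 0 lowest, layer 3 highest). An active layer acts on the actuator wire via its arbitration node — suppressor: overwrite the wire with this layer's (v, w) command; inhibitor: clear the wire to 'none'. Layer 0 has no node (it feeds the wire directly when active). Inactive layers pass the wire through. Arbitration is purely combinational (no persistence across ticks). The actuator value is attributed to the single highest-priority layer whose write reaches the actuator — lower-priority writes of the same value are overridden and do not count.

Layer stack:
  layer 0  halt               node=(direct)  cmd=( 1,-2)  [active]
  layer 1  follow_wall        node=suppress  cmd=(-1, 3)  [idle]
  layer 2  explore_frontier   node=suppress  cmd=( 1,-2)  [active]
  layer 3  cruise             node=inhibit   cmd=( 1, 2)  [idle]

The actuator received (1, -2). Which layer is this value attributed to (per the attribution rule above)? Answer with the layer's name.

layer 0 (halt) active — direct: (1, -2)
layer 1 (follow_wall) idle — unchanged: (1, -2)
layer 2 (explore_frontier) active — suppresses: (1, -2)
layer 3 (cruise) idle — unchanged: (1, -2)
→ actuator (1, -2)
last writer: layer 2 = explore_frontier

explore_frontier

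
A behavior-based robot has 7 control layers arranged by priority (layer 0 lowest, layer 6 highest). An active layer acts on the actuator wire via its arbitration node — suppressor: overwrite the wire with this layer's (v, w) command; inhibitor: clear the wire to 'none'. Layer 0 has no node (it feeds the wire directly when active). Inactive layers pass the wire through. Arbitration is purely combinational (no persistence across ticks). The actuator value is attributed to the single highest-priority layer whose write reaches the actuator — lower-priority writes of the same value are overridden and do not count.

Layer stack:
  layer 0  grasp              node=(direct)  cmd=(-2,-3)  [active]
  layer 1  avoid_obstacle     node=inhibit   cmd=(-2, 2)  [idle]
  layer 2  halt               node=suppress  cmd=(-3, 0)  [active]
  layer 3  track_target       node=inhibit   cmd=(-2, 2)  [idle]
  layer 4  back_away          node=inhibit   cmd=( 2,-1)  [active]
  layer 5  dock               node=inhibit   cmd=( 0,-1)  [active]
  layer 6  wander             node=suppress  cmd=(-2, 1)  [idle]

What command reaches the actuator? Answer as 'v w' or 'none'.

none

[0] grasp on; wire := (-2, -3)
[1] avoid_obstacle off; pass (-2, -3)
[2] halt on (suppress); wire := (-3, 0)
[3] track_target off; pass (-3, 0)
[4] back_away on (inhibit); wire := none
[5] dock on (inhibit); wire := none
[6] wander off; pass none
output none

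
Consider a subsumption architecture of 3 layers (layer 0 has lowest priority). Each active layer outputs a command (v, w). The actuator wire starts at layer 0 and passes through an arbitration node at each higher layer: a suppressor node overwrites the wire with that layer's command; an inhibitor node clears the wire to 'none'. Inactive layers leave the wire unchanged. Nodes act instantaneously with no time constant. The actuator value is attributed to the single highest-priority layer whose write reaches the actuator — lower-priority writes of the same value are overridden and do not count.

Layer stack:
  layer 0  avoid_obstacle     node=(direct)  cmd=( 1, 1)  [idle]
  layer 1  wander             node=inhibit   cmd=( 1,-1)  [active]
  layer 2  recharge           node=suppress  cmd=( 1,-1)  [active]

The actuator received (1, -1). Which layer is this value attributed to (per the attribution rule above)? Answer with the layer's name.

recharge

[0] avoid_obstacle off; wire := none
[1] wander on (inhibit); wire := none
[2] recharge on (suppress); wire := (1, -1)
output (1, -1)
last writer: layer 2 = recharge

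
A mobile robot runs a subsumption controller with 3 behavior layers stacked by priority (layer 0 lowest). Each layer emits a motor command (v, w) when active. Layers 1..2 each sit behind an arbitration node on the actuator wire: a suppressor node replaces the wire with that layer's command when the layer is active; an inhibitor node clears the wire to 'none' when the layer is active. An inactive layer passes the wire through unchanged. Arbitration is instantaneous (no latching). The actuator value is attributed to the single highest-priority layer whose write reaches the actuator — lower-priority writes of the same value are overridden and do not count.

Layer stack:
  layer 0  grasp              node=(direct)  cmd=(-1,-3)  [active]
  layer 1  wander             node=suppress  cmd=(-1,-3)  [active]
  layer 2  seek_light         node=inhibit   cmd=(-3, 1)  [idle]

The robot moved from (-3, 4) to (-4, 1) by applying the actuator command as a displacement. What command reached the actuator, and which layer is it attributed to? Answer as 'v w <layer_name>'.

-1 -3 wander

displacement = (-4, 1) − (-3, 4) = (-1, -3)
[0] grasp on; wire := (-1, -3)
[1] wander on (suppress); wire := (-1, -3)
[2] seek_light off; pass (-1, -3)
output (-1, -3) — from layer 1 (wander)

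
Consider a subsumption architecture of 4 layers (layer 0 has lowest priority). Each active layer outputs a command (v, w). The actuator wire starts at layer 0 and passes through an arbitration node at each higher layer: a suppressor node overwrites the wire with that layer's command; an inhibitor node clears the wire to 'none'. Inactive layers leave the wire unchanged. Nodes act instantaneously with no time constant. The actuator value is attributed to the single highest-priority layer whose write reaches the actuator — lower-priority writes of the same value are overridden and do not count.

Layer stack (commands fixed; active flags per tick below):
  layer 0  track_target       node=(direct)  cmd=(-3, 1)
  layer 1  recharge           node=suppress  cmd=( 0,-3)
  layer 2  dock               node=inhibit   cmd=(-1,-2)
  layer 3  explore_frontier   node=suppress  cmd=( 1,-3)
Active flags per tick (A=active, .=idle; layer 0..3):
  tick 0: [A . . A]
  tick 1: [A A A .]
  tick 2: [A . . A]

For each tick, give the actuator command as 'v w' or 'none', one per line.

tick 0:
  L0 track_target: active, feeds wire = (-3, 1)
  L1 recharge: idle → wire stays (-3, 1)
  L2 dock: idle → wire stays (-3, 1)
  L3 explore_frontier: active, suppressor → wire = (1, -3)
  actuator = (1, -3)
tick 1:
  L0 track_target: active, feeds wire = (-3, 1)
  L1 recharge: active, suppressor → wire = (0, -3)
  L2 dock: active, inhibitor → wire = none
  L3 explore_frontier: idle → wire stays none
  actuator = none
tick 2:
  L0 track_target: active, feeds wire = (-3, 1)
  L1 recharge: idle → wire stays (-3, 1)
  L2 dock: idle → wire stays (-3, 1)
  L3 explore_frontier: active, suppressor → wire = (1, -3)
  actuator = (1, -3)

1 -3
none
1 -3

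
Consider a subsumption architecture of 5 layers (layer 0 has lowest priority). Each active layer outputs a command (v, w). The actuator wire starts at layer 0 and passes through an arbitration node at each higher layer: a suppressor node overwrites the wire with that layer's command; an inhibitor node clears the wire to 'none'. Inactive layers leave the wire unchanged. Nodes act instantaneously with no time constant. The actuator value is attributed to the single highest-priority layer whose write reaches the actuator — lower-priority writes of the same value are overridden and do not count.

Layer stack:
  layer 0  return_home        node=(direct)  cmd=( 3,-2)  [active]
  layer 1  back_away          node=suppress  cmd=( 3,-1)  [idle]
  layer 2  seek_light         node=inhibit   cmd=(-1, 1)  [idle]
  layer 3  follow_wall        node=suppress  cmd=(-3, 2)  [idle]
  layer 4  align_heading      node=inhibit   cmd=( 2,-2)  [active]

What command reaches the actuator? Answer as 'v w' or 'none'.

none

layer 0 (return_home) active — direct: (3, -2)
layer 1 (back_away) idle — unchanged: (3, -2)
layer 2 (seek_light) idle — unchanged: (3, -2)
layer 3 (follow_wall) idle — unchanged: (3, -2)
layer 4 (align_heading) active — inhibits: none
→ actuator none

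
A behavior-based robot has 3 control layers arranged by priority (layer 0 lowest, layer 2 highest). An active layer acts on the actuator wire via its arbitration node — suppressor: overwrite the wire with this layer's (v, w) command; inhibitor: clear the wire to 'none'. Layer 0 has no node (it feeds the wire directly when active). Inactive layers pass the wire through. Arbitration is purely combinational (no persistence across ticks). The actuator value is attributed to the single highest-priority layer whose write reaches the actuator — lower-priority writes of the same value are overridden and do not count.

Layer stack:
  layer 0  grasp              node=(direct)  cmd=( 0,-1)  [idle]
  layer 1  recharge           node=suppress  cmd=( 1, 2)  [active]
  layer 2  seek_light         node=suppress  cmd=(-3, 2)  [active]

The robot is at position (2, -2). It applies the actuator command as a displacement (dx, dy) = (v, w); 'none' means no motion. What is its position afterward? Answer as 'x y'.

-1 0

[0] grasp off; wire := none
[1] recharge on (suppress); wire := (1, 2)
[2] seek_light on (suppress); wire := (-3, 2)
output (-3, 2)
position: (2, -2) + (-3, 2) = (-1, 0)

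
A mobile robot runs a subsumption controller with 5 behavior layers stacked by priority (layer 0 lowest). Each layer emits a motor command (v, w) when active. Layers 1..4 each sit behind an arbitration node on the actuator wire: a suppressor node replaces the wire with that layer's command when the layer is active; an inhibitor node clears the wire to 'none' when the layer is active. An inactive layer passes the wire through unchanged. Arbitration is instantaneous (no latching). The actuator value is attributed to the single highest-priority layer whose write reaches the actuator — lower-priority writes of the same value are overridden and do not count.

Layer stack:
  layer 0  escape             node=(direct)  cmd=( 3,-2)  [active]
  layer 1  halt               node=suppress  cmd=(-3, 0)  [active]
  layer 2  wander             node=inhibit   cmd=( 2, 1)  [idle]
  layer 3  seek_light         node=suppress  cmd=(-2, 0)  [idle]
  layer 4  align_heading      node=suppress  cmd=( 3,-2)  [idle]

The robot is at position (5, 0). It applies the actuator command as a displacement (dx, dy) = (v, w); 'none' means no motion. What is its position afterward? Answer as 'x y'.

2 0

L0 escape: active, feeds wire = (3, -2)
L1 halt: active, suppressor → wire = (-3, 0)
L2 wander: idle → wire stays (-3, 0)
L3 seek_light: idle → wire stays (-3, 0)
L4 align_heading: idle → wire stays (-3, 0)
actuator = (-3, 0)
position: (5, 0) + (-3, 0) = (2, 0)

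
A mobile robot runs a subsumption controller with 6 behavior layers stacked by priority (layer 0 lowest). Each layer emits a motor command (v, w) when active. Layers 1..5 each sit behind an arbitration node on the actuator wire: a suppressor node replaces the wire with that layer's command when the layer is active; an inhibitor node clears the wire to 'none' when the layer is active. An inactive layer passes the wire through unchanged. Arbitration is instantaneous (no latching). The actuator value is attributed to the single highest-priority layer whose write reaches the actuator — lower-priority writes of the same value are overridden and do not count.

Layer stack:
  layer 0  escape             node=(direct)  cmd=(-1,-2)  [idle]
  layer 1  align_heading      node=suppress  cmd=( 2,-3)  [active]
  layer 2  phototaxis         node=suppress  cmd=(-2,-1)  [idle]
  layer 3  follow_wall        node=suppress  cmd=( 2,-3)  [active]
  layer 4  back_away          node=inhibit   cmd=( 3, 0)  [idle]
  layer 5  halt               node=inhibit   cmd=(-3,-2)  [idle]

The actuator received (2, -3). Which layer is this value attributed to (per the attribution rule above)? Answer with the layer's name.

follow_wall

L0 escape: idle → wire = none
L1 align_heading: active, suppressor → wire = (2, -3)
L2 phototaxis: idle → wire stays (2, -3)
L3 follow_wall: active, suppressor → wire = (2, -3)
L4 back_away: idle → wire stays (2, -3)
L5 halt: idle → wire stays (2, -3)
actuator = (2, -3)
last writer: layer 3 = follow_wall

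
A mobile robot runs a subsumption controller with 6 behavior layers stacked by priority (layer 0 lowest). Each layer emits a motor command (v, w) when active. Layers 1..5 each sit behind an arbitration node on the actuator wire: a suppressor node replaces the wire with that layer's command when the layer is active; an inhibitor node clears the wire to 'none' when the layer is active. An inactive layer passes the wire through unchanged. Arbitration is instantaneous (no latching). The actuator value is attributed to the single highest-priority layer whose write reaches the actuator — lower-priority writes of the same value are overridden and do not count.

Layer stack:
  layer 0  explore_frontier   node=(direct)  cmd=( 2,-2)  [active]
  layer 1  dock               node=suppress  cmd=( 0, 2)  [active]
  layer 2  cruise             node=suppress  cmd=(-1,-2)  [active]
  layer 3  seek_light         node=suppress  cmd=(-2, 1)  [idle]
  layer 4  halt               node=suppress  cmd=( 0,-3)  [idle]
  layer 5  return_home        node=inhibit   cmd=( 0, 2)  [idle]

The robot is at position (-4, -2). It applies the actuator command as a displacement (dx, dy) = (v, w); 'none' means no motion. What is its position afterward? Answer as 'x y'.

L0 explore_frontier: active, feeds wire = (2, -2)
L1 dock: active, suppressor → wire = (0, 2)
L2 cruise: active, suppressor → wire = (-1, -2)
L3 seek_light: idle → wire stays (-1, -2)
L4 halt: idle → wire stays (-1, -2)
L5 return_home: idle → wire stays (-1, -2)
actuator = (-1, -2)
position: (-4, -2) + (-1, -2) = (-5, -4)

-5 -4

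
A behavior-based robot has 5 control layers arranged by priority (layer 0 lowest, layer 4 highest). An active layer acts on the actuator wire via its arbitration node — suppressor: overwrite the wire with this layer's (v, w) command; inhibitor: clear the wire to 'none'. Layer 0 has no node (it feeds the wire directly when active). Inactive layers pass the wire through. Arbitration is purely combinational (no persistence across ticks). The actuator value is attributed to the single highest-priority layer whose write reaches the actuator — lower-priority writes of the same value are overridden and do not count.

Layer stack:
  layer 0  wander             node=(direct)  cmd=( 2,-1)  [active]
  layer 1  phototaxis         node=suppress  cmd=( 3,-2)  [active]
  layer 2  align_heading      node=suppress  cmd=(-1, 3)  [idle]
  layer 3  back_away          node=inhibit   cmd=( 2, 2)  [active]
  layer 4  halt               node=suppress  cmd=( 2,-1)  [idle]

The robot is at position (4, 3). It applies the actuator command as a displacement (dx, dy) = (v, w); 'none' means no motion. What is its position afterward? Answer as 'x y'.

L0 wander: active, feeds wire = (2, -1)
L1 phototaxis: active, suppressor → wire = (3, -2)
L2 align_heading: idle → wire stays (3, -2)
L3 back_away: active, inhibitor → wire = none
L4 halt: idle → wire stays none
actuator = none
position: (4, 3) + none = (4, 3)

4 3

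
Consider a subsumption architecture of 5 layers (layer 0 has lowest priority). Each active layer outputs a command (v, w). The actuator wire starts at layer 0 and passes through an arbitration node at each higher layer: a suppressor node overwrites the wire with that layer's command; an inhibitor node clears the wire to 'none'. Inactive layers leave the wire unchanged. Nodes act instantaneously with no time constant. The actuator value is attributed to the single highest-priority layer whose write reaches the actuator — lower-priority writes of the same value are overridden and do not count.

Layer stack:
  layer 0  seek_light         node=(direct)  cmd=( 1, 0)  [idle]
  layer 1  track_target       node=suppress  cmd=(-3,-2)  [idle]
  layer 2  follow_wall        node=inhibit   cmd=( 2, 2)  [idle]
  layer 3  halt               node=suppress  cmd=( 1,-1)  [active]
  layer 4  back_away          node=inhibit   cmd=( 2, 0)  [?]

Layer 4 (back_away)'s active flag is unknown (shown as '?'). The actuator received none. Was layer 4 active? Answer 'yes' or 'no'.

If layer 4 is active=yes:
  actuator would be none
If layer 4 is active=no:
  actuator would be (1, -1)
Observed none, so layer 4 was active.

yes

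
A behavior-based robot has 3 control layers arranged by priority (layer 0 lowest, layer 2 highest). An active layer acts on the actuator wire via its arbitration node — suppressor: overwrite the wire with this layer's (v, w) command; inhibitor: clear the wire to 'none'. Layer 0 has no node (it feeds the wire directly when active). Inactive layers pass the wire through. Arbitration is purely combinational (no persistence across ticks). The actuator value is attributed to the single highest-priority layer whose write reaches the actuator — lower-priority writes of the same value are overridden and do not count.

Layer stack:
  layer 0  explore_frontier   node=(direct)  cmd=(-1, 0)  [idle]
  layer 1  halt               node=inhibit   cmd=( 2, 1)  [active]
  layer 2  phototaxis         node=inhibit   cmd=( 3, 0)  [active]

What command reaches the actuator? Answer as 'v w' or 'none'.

L0 explore_frontier: idle → wire = none
L1 halt: active, inhibitor → wire = none
L2 phototaxis: active, inhibitor → wire = none
actuator = none

none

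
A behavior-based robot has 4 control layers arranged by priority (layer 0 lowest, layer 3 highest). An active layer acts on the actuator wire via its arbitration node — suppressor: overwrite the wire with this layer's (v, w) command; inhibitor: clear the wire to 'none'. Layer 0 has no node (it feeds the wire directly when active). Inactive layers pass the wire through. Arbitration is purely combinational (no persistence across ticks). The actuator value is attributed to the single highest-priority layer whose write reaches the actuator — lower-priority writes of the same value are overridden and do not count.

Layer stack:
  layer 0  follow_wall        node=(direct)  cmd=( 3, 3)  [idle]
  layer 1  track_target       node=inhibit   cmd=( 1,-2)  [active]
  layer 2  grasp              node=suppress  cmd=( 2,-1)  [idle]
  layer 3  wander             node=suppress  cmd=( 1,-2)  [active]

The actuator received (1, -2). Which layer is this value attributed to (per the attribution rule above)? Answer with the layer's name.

layer 0 (follow_wall) idle — none
layer 1 (track_target) active — inhibits: none
layer 2 (grasp) idle — unchanged: none
layer 3 (wander) active — suppresses: (1, -2)
→ actuator (1, -2)
last writer: layer 3 = wander

wander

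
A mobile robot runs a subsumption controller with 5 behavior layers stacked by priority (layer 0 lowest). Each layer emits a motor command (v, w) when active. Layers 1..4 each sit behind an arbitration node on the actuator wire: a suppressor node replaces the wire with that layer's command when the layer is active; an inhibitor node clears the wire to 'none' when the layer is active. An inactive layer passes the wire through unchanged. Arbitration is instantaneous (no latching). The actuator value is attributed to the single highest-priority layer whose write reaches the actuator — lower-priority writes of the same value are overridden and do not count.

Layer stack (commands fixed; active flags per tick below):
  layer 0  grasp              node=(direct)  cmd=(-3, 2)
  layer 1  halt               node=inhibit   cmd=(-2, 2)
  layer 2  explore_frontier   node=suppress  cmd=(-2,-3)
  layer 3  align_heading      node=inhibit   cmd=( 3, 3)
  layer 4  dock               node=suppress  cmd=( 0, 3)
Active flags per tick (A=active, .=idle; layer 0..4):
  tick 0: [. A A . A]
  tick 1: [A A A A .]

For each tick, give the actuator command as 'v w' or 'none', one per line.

tick 0:
  layer 0 (grasp) idle — none
  layer 1 (halt) active — inhibits: none
  layer 2 (explore_frontier) active — suppresses: (-2, -3)
  layer 3 (align_heading) idle — unchanged: (-2, -3)
  layer 4 (dock) active — suppresses: (0, 3)
  → actuator (0, 3)
tick 1:
  layer 0 (grasp) active — direct: (-3, 2)
  layer 1 (halt) active — inhibits: none
  layer 2 (explore_frontier) active — suppresses: (-2, -3)
  layer 3 (align_heading) active — inhibits: none
  layer 4 (dock) idle — unchanged: none
  → actuator none

0 3
none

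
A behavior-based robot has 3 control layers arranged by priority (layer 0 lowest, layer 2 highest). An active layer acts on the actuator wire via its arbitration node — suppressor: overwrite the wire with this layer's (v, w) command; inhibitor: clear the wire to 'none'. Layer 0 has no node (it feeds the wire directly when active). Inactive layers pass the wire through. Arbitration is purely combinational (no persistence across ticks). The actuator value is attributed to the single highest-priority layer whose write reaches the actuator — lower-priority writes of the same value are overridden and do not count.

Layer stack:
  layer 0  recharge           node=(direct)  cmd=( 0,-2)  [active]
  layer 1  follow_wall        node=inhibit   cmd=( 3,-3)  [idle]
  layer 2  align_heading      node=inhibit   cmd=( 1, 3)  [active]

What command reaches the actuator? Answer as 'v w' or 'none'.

none

L0 recharge: active, feeds wire = (0, -2)
L1 follow_wall: idle → wire stays (0, -2)
L2 align_heading: active, inhibitor → wire = none
actuator = none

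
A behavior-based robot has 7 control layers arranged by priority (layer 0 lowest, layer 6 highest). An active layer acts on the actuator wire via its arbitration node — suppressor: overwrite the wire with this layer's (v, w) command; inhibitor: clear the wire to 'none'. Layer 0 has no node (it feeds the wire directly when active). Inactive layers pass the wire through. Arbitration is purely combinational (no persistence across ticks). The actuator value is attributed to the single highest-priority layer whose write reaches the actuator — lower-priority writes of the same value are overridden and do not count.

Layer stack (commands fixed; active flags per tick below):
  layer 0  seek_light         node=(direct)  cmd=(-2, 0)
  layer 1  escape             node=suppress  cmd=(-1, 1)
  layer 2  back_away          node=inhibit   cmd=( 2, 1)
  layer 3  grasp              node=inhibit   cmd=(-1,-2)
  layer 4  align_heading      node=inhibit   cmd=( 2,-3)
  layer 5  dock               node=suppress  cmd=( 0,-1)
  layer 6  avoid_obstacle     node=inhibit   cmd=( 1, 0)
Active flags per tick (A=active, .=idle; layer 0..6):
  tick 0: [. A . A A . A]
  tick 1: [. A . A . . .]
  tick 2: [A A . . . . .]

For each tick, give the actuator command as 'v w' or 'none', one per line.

none
none
-1 1

tick 0:
  layer 0 (seek_light) idle — none
  layer 1 (escape) active — suppresses: (-1, 1)
  layer 2 (back_away) idle — unchanged: (-1, 1)
  layer 3 (grasp) active — inhibits: none
  layer 4 (align_heading) active — inhibits: none
  layer 5 (dock) idle — unchanged: none
  layer 6 (avoid_obstacle) active — inhibits: none
  → actuator none
tick 1:
  layer 0 (seek_light) idle — none
  layer 1 (escape) active — suppresses: (-1, 1)
  layer 2 (back_away) idle — unchanged: (-1, 1)
  layer 3 (grasp) active — inhibits: none
  layer 4 (align_heading) idle — unchanged: none
  layer 5 (dock) idle — unchanged: none
  layer 6 (avoid_obstacle) idle — unchanged: none
  → actuator none
tick 2:
  layer 0 (seek_light) active — direct: (-2, 0)
  layer 1 (escape) active — suppresses: (-1, 1)
  layer 2 (back_away) idle — unchanged: (-1, 1)
  layer 3 (grasp) idle — unchanged: (-1, 1)
  layer 4 (align_heading) idle — unchanged: (-1, 1)
  layer 5 (dock) idle — unchanged: (-1, 1)
  layer 6 (avoid_obstacle) idle — unchanged: (-1, 1)
  → actuator (-1, 1)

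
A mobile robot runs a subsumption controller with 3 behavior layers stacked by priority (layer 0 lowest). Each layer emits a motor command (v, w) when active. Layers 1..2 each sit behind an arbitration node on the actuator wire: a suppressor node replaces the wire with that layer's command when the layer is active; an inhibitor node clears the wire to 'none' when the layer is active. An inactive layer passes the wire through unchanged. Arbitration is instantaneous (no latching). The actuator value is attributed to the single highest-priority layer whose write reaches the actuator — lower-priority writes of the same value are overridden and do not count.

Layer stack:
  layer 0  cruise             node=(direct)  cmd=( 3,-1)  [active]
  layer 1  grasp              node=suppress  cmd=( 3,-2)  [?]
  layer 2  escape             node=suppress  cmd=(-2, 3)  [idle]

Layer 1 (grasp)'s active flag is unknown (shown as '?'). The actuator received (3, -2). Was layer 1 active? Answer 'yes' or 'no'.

yes

If layer 1 is active=yes:
  actuator would be (3, -2)
If layer 1 is active=no:
  actuator would be (3, -1)
Observed (3, -2), so layer 1 was active.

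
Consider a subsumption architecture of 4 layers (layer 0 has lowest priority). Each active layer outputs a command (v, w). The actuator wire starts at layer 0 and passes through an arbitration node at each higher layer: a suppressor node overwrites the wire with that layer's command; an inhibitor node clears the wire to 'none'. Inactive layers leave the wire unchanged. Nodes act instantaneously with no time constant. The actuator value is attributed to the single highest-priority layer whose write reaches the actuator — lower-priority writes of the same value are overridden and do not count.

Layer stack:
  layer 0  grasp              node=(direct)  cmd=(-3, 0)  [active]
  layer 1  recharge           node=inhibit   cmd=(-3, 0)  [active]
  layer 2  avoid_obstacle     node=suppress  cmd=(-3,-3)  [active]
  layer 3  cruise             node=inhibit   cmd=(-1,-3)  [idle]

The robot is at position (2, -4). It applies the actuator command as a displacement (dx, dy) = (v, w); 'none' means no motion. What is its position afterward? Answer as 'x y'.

-1 -7

[0] grasp on; wire := (-3, 0)
[1] recharge on (inhibit); wire := none
[2] avoid_obstacle on (suppress); wire := (-3, -3)
[3] cruise off; pass (-3, -3)
output (-3, -3)
position: (2, -4) + (-3, -3) = (-1, -7)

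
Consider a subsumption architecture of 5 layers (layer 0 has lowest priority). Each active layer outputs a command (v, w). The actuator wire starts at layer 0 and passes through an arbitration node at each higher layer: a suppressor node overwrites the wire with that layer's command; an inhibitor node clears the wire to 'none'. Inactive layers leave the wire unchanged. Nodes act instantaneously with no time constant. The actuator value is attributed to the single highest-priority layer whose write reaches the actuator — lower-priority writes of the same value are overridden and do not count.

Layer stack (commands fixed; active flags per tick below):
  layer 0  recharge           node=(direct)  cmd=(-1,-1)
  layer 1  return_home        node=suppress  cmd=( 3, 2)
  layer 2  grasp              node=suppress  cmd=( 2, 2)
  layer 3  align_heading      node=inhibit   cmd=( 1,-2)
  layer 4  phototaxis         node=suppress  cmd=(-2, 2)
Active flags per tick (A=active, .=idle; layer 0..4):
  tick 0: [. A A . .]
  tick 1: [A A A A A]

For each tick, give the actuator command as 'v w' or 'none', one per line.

2 2
-2 2

tick 0:
  L0 recharge: idle → wire = none
  L1 return_home: active, suppressor → wire = (3, 2)
  L2 grasp: active, suppressor → wire = (2, 2)
  L3 align_heading: idle → wire stays (2, 2)
  L4 phototaxis: idle → wire stays (2, 2)
  actuator = (2, 2)
tick 1:
  L0 recharge: active, feeds wire = (-1, -1)
  L1 return_home: active, suppressor → wire = (3, 2)
  L2 grasp: active, suppressor → wire = (2, 2)
  L3 align_heading: active, inhibitor → wire = none
  L4 phototaxis: active, suppressor → wire = (-2, 2)
  actuator = (-2, 2)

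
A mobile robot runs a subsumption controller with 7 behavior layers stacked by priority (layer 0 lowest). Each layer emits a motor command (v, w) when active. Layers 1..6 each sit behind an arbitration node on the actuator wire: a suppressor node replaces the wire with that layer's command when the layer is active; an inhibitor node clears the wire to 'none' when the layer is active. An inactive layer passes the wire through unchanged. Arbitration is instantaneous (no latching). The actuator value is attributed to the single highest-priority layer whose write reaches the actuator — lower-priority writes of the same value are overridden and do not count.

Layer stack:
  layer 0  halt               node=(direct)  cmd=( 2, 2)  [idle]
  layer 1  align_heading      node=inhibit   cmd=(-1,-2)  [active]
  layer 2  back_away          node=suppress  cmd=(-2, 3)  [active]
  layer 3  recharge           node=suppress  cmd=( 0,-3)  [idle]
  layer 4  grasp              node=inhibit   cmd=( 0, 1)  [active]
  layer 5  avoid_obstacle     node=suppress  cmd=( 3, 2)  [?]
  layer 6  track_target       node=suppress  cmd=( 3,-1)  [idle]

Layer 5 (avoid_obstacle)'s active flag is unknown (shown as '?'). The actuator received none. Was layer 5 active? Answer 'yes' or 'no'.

If layer 5 is active=yes:
  actuator would be (3, 2)
If layer 5 is active=no:
  actuator would be none
Observed none, so layer 5 was idle.

no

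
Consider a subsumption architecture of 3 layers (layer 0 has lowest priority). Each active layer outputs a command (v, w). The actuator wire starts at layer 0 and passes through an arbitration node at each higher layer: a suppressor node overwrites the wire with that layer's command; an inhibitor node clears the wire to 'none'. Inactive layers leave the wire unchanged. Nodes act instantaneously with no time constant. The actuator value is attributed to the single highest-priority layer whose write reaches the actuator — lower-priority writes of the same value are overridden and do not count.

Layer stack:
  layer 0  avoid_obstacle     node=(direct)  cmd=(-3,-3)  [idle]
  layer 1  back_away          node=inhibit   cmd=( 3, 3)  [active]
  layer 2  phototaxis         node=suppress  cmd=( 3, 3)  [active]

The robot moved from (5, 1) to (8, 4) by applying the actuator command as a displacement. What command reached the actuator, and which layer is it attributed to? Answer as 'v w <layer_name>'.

displacement = (8, 4) − (5, 1) = (3, 3)
L0 avoid_obstacle: idle → wire = none
L1 back_away: active, inhibitor → wire = none
L2 phototaxis: active, suppressor → wire = (3, 3)
actuator = (3, 3) — from layer 2 (phototaxis)

3 3 phototaxis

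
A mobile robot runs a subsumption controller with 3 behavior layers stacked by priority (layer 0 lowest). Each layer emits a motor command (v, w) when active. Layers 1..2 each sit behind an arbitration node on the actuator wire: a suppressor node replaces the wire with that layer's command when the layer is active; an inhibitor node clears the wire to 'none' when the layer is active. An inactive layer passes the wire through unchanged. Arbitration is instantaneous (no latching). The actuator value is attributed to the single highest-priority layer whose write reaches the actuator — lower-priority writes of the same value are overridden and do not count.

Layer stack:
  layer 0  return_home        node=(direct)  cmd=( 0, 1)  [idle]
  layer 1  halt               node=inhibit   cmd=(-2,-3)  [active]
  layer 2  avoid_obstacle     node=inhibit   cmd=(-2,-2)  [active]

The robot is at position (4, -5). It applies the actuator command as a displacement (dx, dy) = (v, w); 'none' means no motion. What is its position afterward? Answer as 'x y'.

layer 0 (return_home) idle — none
layer 1 (halt) active — inhibits: none
layer 2 (avoid_obstacle) active — inhibits: none
→ actuator none
position: (4, -5) + none = (4, -5)

4 -5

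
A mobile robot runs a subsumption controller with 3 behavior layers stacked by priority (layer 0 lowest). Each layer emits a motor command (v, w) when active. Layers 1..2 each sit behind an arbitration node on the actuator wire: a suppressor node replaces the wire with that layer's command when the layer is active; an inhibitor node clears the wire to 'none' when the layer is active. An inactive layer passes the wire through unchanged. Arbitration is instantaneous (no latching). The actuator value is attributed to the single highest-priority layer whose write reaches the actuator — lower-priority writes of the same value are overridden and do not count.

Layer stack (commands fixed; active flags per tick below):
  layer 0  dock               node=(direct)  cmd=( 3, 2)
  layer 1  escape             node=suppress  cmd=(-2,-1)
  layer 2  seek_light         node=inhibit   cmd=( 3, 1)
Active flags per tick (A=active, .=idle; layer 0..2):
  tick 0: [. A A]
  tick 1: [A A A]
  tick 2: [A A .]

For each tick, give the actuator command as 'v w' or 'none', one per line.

tick 0:
  L0 dock: idle → wire = none
  L1 escape: active, suppressor → wire = (-2, -1)
  L2 seek_light: active, inhibitor → wire = none
  actuator = none
tick 1:
  L0 dock: active, feeds wire = (3, 2)
  L1 escape: active, suppressor → wire = (-2, -1)
  L2 seek_light: active, inhibitor → wire = none
  actuator = none
tick 2:
  L0 dock: active, feeds wire = (3, 2)
  L1 escape: active, suppressor → wire = (-2, -1)
  L2 seek_light: idle → wire stays (-2, -1)
  actuator = (-2, -1)

none
none
-2 -1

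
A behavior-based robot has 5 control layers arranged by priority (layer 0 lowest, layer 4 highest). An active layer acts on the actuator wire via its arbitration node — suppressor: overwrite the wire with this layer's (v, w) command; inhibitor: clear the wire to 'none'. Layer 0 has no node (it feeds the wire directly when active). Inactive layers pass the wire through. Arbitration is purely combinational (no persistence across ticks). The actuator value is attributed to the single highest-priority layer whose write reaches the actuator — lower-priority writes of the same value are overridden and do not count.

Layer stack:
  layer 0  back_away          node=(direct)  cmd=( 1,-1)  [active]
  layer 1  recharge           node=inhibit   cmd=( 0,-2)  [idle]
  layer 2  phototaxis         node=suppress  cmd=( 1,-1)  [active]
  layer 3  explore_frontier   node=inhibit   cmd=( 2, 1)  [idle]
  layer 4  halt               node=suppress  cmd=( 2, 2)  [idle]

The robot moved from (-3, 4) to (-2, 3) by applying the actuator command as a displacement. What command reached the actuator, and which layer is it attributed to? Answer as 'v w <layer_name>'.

1 -1 phototaxis

displacement = (-2, 3) − (-3, 4) = (1, -1)
layer 0 (back_away) active — direct: (1, -1)
layer 1 (recharge) idle — unchanged: (1, -1)
layer 2 (phototaxis) active — suppresses: (1, -1)
layer 3 (explore_frontier) idle — unchanged: (1, -1)
layer 4 (halt) idle — unchanged: (1, -1)
→ actuator (1, -1) — from layer 2 (phototaxis)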